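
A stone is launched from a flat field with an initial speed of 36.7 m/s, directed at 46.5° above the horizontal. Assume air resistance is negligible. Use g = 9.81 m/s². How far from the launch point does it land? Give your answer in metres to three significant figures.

137 m

vₓ = 36.70 cos 46.5° = 25.26 m/s; v_y0 = 36.70 sin 46.5° = 26.62 m/s.
Flight time T = 2 v_y0 / g = 5.427 s.
Range: R = vₓ T = 25.26 × 5.427 = 137.1 m.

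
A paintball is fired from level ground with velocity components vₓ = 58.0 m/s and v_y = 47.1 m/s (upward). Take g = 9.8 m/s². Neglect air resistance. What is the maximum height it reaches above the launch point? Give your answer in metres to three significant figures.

Maximum height: H = v_y0² / (2g) = 47.10² / (2 × 9.80) = 113.2 m.

113 m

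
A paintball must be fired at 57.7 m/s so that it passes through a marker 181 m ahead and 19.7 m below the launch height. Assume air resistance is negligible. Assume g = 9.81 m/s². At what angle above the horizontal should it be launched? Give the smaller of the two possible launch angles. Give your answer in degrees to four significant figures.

9.375°

Trajectory: y = x tanθ − g x² (1 + tan²θ)/(2v₀²). With x = 181, y = −19.7, v₀ = 57.7, g = 9.81:
48.27 tan²θ − 181 tanθ + (28.57) = 0.
tanθ = [181 ± √(181² − 4 × 48.27 × (28.57))] / (2 × 48.27) = (181 ± 165.1) / 96.53, giving tanθ = 0.1651 or 3.585.
θ = 9.375° or 74.41°; the smaller is 9.375°.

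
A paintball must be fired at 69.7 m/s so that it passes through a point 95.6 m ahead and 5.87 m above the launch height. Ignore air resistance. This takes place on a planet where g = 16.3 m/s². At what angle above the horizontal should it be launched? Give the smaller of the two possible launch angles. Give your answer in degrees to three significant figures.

Trajectory: y = x tanθ − g x² (1 + tan²θ)/(2v₀²). With x = 95.6, y = 5.87, v₀ = 69.7, g = 16.3:
15.33 tan²θ − 95.6 tanθ + (21.20) = 0.
tanθ = [95.6 ± √(95.6² − 4 × 15.33 × (21.20))] / (2 × 15.33) = (95.6 ± 88.54) / 30.66, giving tanθ = 0.2303 or 6.005.
θ = 12.97° or 80.55°; the smaller is 12.97°.

13.0°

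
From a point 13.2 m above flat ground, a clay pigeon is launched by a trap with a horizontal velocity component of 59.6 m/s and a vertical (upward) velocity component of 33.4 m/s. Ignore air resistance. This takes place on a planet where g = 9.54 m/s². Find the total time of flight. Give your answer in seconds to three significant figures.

With up positive and y = 0 at the ground: y(t) = 13.2 + (33.40) t − 4.770 t². Setting y = 0 and taking the positive root: t = [33.40 + √(33.40² + 2·9.54·13.2)] / 9.54 = (33.40 + 36.98) / 9.54 = 7.377 s.

7.38 s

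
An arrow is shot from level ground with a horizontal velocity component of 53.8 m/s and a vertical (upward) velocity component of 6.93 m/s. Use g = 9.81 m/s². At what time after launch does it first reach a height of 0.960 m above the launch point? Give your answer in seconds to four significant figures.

Set y = v_y0 t − ½ g t² = 0.960: 4.905 t² − 6.930 t + 0.960 = 0.
t = [6.930 ± √(6.930² − 2·9.81·0.960)] / 9.81 = (6.930 ± 5.403) / 9.81, so t = 0.1557 s or t = 1.257 s.
The first (ascending) time is 0.1557 s.

0.1557 s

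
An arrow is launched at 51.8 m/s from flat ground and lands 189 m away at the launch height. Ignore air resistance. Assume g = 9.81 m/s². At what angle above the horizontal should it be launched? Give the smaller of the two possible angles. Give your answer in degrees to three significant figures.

From R = (v₀²/g) sin 2θ: sin 2θ = 9.81 × 189 / 2683.2 = 0.6910.
2θ = 43.71° or 180° − 43.71° = 136.3°, so θ = 21.85° or 68.15°.
The smaller angle is 21.85°.

21.9°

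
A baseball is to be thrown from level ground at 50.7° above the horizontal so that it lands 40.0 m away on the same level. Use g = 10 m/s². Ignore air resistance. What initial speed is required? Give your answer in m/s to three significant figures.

On level ground R = v₀² sin 2θ / g ⇒ v₀ = √(gR / sin 2θ).
v₀ = √(10.0 × 40.0 / sin 101.4°) = √(400.0 / 0.9803) = √408.05 = 20.20 m/s.

20.2 m/s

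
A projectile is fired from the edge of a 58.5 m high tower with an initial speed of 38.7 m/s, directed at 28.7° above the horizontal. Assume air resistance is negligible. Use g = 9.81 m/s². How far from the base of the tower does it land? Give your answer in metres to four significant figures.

Resolve: vₓ = 38.70 cos 28.7° = 33.95 m/s and v_y0 = 38.70 sin 28.7° = 18.58 m/s.
The projectile lands when y = 58.5 + (18.58) t − ½·9.81·t² = 0. Positive root: t = (18.58 + √(18.58² + 2·9.81·58.5)) / 9.81 = (18.58 + 38.64) / 9.81 = 5.833 s.
Horizontal distance: R = vₓ t = 33.95 × 5.833 = 198.0 m.

198.0 m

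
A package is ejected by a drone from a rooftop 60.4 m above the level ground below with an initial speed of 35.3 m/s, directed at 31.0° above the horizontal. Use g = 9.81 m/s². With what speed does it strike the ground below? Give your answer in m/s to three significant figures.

49.3 m/s

vₓ = 35.30 cos 31.0° = 30.26 m/s; v_y0 = 35.30 sin 31.0° = 18.18 m/s.
The projectile lands when y = 60.4 + (18.18) t − ½·9.81·t² = 0. Positive root: t = (18.18 + √(18.18² + 2·9.81·60.4)) / 9.81 = (18.18 + 38.93) / 9.81 = 5.822 s.
Vertical velocity at impact: v_y = v_y0 − g t = 18.18 − 9.81 × 5.822 = −38.93 m/s.
Speed: |v| = √(vₓ² + v_y²) = √(30.26² + 38.93²) = 49.31 m/s.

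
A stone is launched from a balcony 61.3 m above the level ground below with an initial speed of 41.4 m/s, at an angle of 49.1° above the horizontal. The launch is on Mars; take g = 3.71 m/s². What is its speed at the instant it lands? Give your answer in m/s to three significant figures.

46.6 m/s

vₓ = 41.40 cos 49.1° = 27.11 m/s; v_y0 = 41.40 sin 49.1° = 31.29 m/s.
The projectile lands when y = 61.3 + (31.29) t − ½·3.71·t² = 0. Positive root: t = (31.29 + √(31.29² + 2·3.71·61.3)) / 3.71 = (31.29 + 37.87) / 3.71 = 18.64 s.
Vertical velocity at impact: v_y = v_y0 − g t = 31.29 − 3.71 × 18.64 = −37.87 m/s.
Speed: |v| = √(vₓ² + v_y²) = √(27.11² + 37.87²) = 46.57 m/s.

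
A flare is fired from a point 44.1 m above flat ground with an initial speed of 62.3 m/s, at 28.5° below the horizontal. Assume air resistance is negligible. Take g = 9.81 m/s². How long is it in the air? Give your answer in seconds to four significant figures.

vₓ = 62.30 cos 28.5° = 54.75 m/s; v_y0 = −29.73 m/s (downward).
The projectile lands when y = 44.1 + (−29.73) t − ½·9.81·t² = 0. Positive root: t = (−29.73 + √(29.73² + 2·9.81·44.1)) / 9.81 = (−29.73 + 41.82) / 9.81 = 1.233 s.

1.233 s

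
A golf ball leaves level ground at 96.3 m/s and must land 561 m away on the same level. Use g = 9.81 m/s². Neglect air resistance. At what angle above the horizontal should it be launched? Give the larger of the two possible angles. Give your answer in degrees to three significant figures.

71.8°

R = v₀² sin 2θ / g gives sin 2θ = gR/v₀² = 9.81·561/96.3² = 0.5934.
2θ = 36.40° or 180° − 36.40° = 143.6°, so θ = 18.20° or 71.80°.
The larger angle is 71.80°.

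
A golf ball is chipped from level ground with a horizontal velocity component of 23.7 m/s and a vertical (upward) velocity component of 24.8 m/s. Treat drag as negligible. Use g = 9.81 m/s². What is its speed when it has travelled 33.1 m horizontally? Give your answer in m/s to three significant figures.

26.2 m/s

At x = 33.1 m, t = x/vₓ = 33.1/23.70 = 1.397 s.
Vertical velocity there: v_y = v_y0 − g t = 24.80 − 9.81 × 1.397 = 11.10 m/s.
Speed: √(vₓ² + v_y²) = √(23.70² + 11.10²) = 26.17 m/s.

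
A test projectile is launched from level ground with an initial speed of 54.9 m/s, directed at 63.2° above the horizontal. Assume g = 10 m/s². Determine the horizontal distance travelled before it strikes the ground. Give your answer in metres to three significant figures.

Resolve: vₓ = 54.90 cos 63.2° = 24.75 m/s and v_y0 = 54.90 sin 63.2° = 49.00 m/s.
Time aloft: T = 2 v_y0 / g = 2 × 49.00 / 10.0 = 9.801 s.
Horizontal distance R = vₓ T = 24.75 × 9.801 = 242.6 m.

243 m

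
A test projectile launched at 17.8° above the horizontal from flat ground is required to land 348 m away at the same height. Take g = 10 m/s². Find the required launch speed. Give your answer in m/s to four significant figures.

77.32 m/s

Level-ground range: R = v₀² sin(2θ)/g, so v₀ = √(gR / sin 2θ).
v₀ = √(10.0 × 348 / sin 35.60°) = √(3480 / 0.5821) = √5978.1 = 77.32 m/s.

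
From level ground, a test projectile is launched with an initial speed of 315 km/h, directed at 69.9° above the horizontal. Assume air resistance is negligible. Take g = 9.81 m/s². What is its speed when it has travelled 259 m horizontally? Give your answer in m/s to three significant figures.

30.2 m/s

Convert: 315 km/h = 315/3.6 = 87.50 m/s.
Horizontal component vₓ = 87.50 cos 69.9° = 30.07 m/s; vertical v_y0 = 87.50 sin 69.9° = 82.17 m/s.
x = vₓ t ⇒ t = 259/30.07 = 8.613 s.
Vertical velocity there: v_y = v_y0 − g t = 82.17 − 9.81 × 8.613 = −2.324 m/s.
Speed: √(vₓ² + v_y²) = √(30.07² + 2.324²) = 30.16 m/s.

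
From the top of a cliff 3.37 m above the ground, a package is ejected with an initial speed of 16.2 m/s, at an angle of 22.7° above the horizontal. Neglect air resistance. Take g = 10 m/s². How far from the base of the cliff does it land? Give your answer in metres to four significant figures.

24.77 m

Horizontal component vₓ = 16.20 cos 22.7° = 14.95 m/s; vertical v_y0 = 16.20 sin 22.7° = 6.252 m/s.
The projectile lands when y = 3.37 + (6.252) t − ½·10.0·t² = 0. Positive root: t = (6.252 + √(6.252² + 2·10.0·3.37)) / 10.0 = (6.252 + 10.32) / 10.0 = 1.657 s.
Horizontal distance: R = vₓ t = 14.95 × 1.657 = 24.77 m.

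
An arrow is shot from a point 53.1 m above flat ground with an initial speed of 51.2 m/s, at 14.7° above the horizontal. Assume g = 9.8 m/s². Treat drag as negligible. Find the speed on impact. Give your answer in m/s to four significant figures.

60.52 m/s

Horizontal component vₓ = 51.20 cos 14.7° = 49.52 m/s; vertical v_y0 = 51.20 sin 14.7° = 12.99 m/s.
With up positive and y = 0 at the ground: y(t) = 53.1 + (12.99) t − 4.900 t². Setting y = 0 and taking the positive root: t = [12.99 + √(12.99² + 2·9.80·53.1)] / 9.80 = (12.99 + 34.78) / 9.80 = 4.875 s.
Vertical velocity at impact: v_y = v_y0 − g t = 12.99 − 9.80 × 4.875 = −34.78 m/s.
Speed: |v| = √(vₓ² + v_y²) = √(49.52² + 34.78²) = 60.52 m/s.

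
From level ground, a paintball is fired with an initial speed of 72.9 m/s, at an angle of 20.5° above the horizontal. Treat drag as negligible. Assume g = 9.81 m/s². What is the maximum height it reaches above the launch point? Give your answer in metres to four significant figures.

Horizontal component vₓ = 72.90 cos 20.5° = 68.28 m/s; vertical v_y0 = 72.90 sin 20.5° = 25.53 m/s.
Maximum height: H = v_y0² / (2g) = 25.53² / (2 × 9.81) = 33.22 m.

33.22 m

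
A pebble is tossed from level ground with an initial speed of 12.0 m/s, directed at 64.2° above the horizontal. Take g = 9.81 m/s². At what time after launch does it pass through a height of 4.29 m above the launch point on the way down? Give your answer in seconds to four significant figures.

Resolve: vₓ = 12.00 cos 64.2° = 5.223 m/s and v_y0 = 12.00 sin 64.2° = 10.80 m/s.
Require v_y0 t − ½ g t² = 4.29, i.e. 4.905 t² − 10.80 t + 4.29 = 0.
Quadratic formula: t = (10.80 ± √32.553) / 9.81 = (10.80 ± 5.706) / 9.81 → t = 0.5197 s or 1.683 s.
The descending-branch root is 1.683 s.

1.683 s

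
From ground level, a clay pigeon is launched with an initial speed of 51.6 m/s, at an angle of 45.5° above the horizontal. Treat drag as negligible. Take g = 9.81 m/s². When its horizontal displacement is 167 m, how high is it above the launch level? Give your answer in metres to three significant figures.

Components: vₓ = 51.60 cos 45.5° = 36.17 m/s, v_y0 = 51.60 sin 45.5° = 36.80 m/s.
x = vₓ t ⇒ t = 167/36.17 = 4.617 s.
Height: y = v_y0 t − ½ g t² = 36.80 × 4.617 − 4.905 × 4.617² = 169.9 − 104.6 = 65.36 m.

65.4 m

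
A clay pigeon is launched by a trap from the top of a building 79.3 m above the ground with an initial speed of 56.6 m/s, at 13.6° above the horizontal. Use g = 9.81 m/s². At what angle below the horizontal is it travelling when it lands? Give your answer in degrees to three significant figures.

vₓ = 56.60 cos 13.6° = 55.01 m/s; v_y0 = 56.60 sin 13.6° = 13.31 m/s.
With up positive and y = 0 at the ground: y(t) = 79.3 + (13.31) t − 4.905 t². Setting y = 0 and taking the positive root: t = [13.31 + √(13.31² + 2·9.81·79.3)] / 9.81 = (13.31 + 41.63) / 9.81 = 5.600 s.
At impact: v_y = v_y0 − g t = −41.63 m/s; vₓ = 55.01 m/s.
Angle below horizontal: arctan(|v_y|/vₓ) = arctan(41.63/55.01) = 37.12°.

37.1°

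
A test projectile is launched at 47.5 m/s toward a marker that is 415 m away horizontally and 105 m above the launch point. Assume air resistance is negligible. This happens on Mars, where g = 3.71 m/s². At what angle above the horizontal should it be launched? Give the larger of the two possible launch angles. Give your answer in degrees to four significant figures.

Trajectory: y = x tanθ − g x² (1 + tan²θ)/(2v₀²). With x = 415, y = 105, v₀ = 47.5, g = 3.71:
141.6 tan²θ − 415 tanθ + (246.6) = 0.
tanθ = [415 ± √(415² − 4 × 141.6 × (246.6))] / (2 × 141.6) = (415 ± 180.4) / 283.2, giving tanθ = 0.8283 or 2.103.
θ = 39.63° or 64.56°; the larger is 64.56°.

64.56°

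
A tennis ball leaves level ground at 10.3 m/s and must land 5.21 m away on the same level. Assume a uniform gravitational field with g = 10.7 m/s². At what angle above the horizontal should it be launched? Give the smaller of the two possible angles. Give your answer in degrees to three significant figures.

From R = (v₀²/g) sin 2θ: sin 2θ = 10.7 × 5.21 / 106.09 = 0.5255.
2θ = 31.70° or 180° − 31.70° = 148.3°, so θ = 15.85° or 74.15°.
The smaller angle is 15.85°.

15.8°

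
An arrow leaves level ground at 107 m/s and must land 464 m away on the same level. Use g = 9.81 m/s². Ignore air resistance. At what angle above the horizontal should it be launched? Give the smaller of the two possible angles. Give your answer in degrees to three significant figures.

From R = (v₀²/g) sin 2θ: sin 2θ = 9.81 × 464 / 11449 = 0.3976.
2θ = 23.43° or 180° − 23.43° = 156.6°, so θ = 11.71° or 78.29°.
The smaller angle is 11.71°.

11.7°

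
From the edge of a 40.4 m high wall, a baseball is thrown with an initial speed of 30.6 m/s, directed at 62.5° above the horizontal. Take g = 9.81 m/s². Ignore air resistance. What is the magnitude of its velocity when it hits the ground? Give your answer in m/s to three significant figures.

41.6 m/s

vₓ = 30.60 cos 62.5° = 14.13 m/s; v_y0 = 30.60 sin 62.5° = 27.14 m/s.
The projectile lands when y = 40.4 + (27.14) t − ½·9.81·t² = 0. Positive root: t = (27.14 + √(27.14² + 2·9.81·40.4)) / 9.81 = (27.14 + 39.11) / 9.81 = 6.753 s.
Vertical velocity at impact: v_y = v_y0 − g t = 27.14 − 9.81 × 6.753 = −39.11 m/s.
Speed: |v| = √(vₓ² + v_y²) = √(14.13² + 39.11²) = 41.58 m/s.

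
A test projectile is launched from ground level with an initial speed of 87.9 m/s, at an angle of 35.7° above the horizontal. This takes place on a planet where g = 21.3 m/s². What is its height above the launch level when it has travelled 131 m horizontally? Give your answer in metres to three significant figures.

Resolve: vₓ = 87.90 cos 35.7° = 71.38 m/s and v_y0 = 87.90 sin 35.7° = 51.29 m/s.
x = vₓ t ⇒ t = 131/71.38 = 1.835 s.
Height: y = v_y0 t − ½ g t² = 51.29 × 1.835 − 10.65 × 1.835² = 94.13 − 35.87 = 58.26 m.

58.3 m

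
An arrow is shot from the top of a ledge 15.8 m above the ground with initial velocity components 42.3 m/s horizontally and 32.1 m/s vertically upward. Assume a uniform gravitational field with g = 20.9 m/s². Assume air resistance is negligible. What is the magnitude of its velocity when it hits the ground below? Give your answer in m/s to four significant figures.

With up positive and y = 0 at the ground: y(t) = 15.8 + (32.10) t − 10.45 t². Setting y = 0 and taking the positive root: t = [32.10 + √(32.10² + 2·20.9·15.8)] / 20.9 = (32.10 + 41.12) / 20.9 = 3.503 s.
Vertical velocity at impact: v_y = v_y0 − g t = 32.10 − 20.9 × 3.503 = −41.12 m/s.
Speed: |v| = √(vₓ² + v_y²) = √(42.30² + 41.12²) = 58.99 m/s.

58.99 m/s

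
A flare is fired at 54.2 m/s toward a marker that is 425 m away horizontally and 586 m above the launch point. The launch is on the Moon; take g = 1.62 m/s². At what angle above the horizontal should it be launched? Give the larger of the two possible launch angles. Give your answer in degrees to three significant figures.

Trajectory: y = x tanθ − g x² (1 + tan²θ)/(2v₀²). With x = 425, y = 586, v₀ = 54.2, g = 1.62:
49.80 tan²θ − 425 tanθ + (635.8) = 0.
tanθ = [425 ± √(425² − 4 × 49.80 × (635.8))] / (2 × 49.80) = (425 ± 232.3) / 99.61, giving tanθ = 1.935 or 6.599.
θ = 62.67° or 81.38°; the larger is 81.38°.

81.4°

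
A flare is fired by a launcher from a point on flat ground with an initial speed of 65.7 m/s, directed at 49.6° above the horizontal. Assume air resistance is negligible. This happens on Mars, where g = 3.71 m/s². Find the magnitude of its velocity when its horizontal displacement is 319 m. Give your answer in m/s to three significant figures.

48.0 m/s

Components: vₓ = 65.70 cos 49.6° = 42.58 m/s, v_y0 = 65.70 sin 49.6° = 50.03 m/s.
Time to reach x = 319 m: t = x/vₓ = 319/42.58 = 7.492 s.
Vertical velocity there: v_y = v_y0 − g t = 50.03 − 3.71 × 7.492 = 22.24 m/s.
Speed: √(vₓ² + v_y²) = √(42.58² + 22.24²) = 48.04 m/s.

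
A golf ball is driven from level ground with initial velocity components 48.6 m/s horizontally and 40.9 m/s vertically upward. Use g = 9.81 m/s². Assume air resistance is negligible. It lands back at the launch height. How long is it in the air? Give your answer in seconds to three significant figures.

It returns to y = 0 when t = 2 v_y0 / g = 2(40.90)/9.81 = 8.338 s.

8.34 s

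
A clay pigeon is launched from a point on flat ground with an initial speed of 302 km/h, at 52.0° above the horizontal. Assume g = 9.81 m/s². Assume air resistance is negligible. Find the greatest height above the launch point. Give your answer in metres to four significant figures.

Convert: 302 km/h = 302/3.6 = 83.89 m/s.
Resolve: vₓ = 83.89 cos 52.0° = 51.65 m/s and v_y0 = 83.89 sin 52.0° = 66.11 m/s.
Peak height H = v_y0² / (2g) = 4369.9 / 19.62 = 222.7 m.

222.7 m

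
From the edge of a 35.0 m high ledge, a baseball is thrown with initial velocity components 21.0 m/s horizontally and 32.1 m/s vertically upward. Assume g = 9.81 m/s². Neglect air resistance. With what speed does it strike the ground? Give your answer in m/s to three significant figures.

With up positive and y = 0 at the ground: y(t) = 35.0 + (32.10) t − 4.905 t². Setting y = 0 and taking the positive root: t = [32.10 + √(32.10² + 2·9.81·35.0)] / 9.81 = (32.10 + 41.44) / 9.81 = 7.496 s.
Vertical velocity at impact: v_y = v_y0 − g t = 32.10 − 9.81 × 7.496 = −41.44 m/s.
Speed: |v| = √(vₓ² + v_y²) = √(21.00² + 41.44²) = 46.46 m/s.

46.5 m/s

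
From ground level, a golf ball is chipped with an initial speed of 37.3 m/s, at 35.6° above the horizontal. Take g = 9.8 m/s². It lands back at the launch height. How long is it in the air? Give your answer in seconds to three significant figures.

Resolve: vₓ = 37.30 cos 35.6° = 30.33 m/s and v_y0 = 37.30 sin 35.6° = 21.71 m/s.
Time of flight on level ground: T = 2 v_y0 / g = 2 × 21.71 / 9.80 = 4.431 s.

4.43 s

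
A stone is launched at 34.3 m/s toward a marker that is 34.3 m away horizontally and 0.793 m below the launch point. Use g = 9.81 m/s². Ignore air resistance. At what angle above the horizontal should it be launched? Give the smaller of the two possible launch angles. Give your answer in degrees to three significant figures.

Trajectory: y = x tanθ − g x² (1 + tan²θ)/(2v₀²). With x = 34.3, y = −0.793, v₀ = 34.3, g = 9.81:
4.905 tan²θ − 34.3 tanθ + (4.112) = 0.
tanθ = [34.3 ± √(34.3² − 4 × 4.905 × (4.112))] / (2 × 4.905) = (34.3 ± 33.10) / 9.810, giving tanθ = 0.1220 or 6.871.
θ = 6.956° or 81.72°; the smaller is 6.956°.

6.96°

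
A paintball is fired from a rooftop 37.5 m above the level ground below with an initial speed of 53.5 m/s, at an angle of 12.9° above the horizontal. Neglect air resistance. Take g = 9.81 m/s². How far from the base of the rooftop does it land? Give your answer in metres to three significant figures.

Resolve: vₓ = 53.50 cos 12.9° = 52.15 m/s and v_y0 = 53.50 sin 12.9° = 11.94 m/s.
With up positive and y = 0 at the ground: y(t) = 37.5 + (11.94) t − 4.905 t². Setting y = 0 and taking the positive root: t = [11.94 + √(11.94² + 2·9.81·37.5)] / 9.81 = (11.94 + 29.64) / 9.81 = 4.239 s.
Horizontal distance: R = vₓ t = 52.15 × 4.239 = 221.0 m.

221 m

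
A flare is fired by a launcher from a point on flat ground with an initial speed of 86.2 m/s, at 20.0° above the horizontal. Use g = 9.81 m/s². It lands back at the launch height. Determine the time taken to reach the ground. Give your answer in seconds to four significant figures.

Resolve: vₓ = 86.20 cos 20.0° = 81.00 m/s and v_y0 = 86.20 sin 20.0° = 29.48 m/s.
Time of flight on level ground: T = 2 v_y0 / g = 2 × 29.48 / 9.81 = 6.011 s.

6.011 s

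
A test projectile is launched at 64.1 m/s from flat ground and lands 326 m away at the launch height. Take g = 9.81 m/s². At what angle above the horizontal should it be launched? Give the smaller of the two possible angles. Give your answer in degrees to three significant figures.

R = v₀² sin 2θ / g gives sin 2θ = gR/v₀² = 9.81·326/64.1² = 0.7783.
2θ = 51.11° or 180° − 51.11° = 128.9°, so θ = 25.55° or 64.45°.
The smaller angle is 25.55°.

25.6°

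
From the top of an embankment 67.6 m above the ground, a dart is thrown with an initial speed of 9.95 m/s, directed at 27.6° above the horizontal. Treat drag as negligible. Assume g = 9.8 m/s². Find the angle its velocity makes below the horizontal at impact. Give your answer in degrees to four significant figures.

76.49°

vₓ = 9.950 cos 27.6° = 8.818 m/s; v_y0 = 9.950 sin 27.6° = 4.610 m/s.
Vertical motion (up positive, ground at y = 0): 4.900 t² − (4.610) t − 67.6 = 0, so t = (4.610 + √(4.610² + 2·9.80·67.6)) / 9.80 = (4.610 + 36.69) / 9.80 = 4.214 s.
At impact: v_y = v_y0 − g t = −36.69 m/s; vₓ = 8.818 m/s.
Angle below horizontal: arctan(|v_y|/vₓ) = arctan(36.69/8.818) = 76.49°.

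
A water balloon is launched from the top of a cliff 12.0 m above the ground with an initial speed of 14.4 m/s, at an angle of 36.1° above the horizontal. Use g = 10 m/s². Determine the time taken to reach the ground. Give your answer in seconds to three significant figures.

2.61 s

Horizontal component vₓ = 14.40 cos 36.1° = 11.64 m/s; vertical v_y0 = 14.40 sin 36.1° = 8.484 m/s.
The projectile lands when y = 12.0 + (8.484) t − ½·10.0·t² = 0. Positive root: t = (8.484 + √(8.484² + 2·10.0·12.0)) / 10.0 = (8.484 + 17.66) / 10.0 = 2.615 s.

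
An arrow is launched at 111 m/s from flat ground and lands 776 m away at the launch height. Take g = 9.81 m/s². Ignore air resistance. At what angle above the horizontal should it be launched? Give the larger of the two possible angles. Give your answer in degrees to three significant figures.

70.9°

R = v₀² sin 2θ / g gives sin 2θ = gR/v₀² = 9.81·776/111² = 0.6179.
2θ = 38.16° or 180° − 38.16° = 141.8°, so θ = 19.08° or 70.92°.
The larger angle is 70.92°.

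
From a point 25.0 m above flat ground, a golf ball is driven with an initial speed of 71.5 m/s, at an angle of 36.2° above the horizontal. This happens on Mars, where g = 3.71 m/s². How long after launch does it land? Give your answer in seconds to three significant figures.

Horizontal component vₓ = 71.50 cos 36.2° = 57.70 m/s; vertical v_y0 = 71.50 sin 36.2° = 42.23 m/s.
With up positive and y = 0 at the ground: y(t) = 25.0 + (42.23) t − 1.855 t². Setting y = 0 and taking the positive root: t = [42.23 + √(42.23² + 2·3.71·25.0)] / 3.71 = (42.23 + 44.37) / 3.71 = 23.34 s.

23.3 s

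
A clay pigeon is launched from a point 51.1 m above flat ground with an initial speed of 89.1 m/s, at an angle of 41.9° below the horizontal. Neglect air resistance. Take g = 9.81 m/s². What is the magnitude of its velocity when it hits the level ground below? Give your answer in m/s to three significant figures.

94.6 m/s

vₓ = 89.10 cos 41.9° = 66.32 m/s; v_y0 = −59.50 m/s (downward).
Vertical motion (up positive, ground at y = 0): 4.905 t² − (−59.50) t − 51.1 = 0, so t = (−59.50 + √(59.50² + 2·9.81·51.1)) / 9.81 = (−59.50 + 67.40) / 9.81 = 0.8053 s.
Vertical velocity at impact: v_y = v_y0 − g t = −59.50 − 9.81 × 0.8053 = −67.40 m/s.
Speed: |v| = √(vₓ² + v_y²) = √(66.32² + 67.40²) = 94.56 m/s.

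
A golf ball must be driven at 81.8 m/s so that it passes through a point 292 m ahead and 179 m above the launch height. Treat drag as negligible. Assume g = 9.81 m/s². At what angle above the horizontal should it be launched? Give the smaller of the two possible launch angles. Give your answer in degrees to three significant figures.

47.0°

Trajectory: y = x tanθ − g x² (1 + tan²θ)/(2v₀²). With x = 292, y = 179, v₀ = 81.8, g = 9.81:
62.50 tan²θ − 292 tanθ + (241.5) = 0.
tanθ = [292 ± √(292² − 4 × 62.50 × (241.5))] / (2 × 62.50) = (292 ± 157.8) / 125.0, giving tanθ = 1.074 or 3.598.
θ = 47.04° or 74.47°; the smaller is 47.04°.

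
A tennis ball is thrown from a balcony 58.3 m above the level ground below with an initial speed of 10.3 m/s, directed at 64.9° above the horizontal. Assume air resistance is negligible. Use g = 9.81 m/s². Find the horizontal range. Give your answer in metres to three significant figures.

Horizontal component vₓ = 10.30 cos 64.9° = 4.369 m/s; vertical v_y0 = 10.30 sin 64.9° = 9.327 m/s.
With up positive and y = 0 at the ground: y(t) = 58.3 + (9.327) t − 4.905 t². Setting y = 0 and taking the positive root: t = [9.327 + √(9.327² + 2·9.81·58.3)] / 9.81 = (9.327 + 35.08) / 9.81 = 4.527 s.
Horizontal distance: R = vₓ t = 4.369 × 4.527 = 19.78 m.

19.8 m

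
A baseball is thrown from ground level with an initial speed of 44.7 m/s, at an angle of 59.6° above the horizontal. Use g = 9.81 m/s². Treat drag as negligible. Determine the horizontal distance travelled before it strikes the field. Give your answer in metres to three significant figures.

Resolve: vₓ = 44.70 cos 59.6° = 22.62 m/s and v_y0 = 44.70 sin 59.6° = 38.55 m/s.
Flight time T = 2 v_y0 / g = 7.860 s.
Range: R = vₓ T = 22.62 × 7.860 = 177.8 m.

178 m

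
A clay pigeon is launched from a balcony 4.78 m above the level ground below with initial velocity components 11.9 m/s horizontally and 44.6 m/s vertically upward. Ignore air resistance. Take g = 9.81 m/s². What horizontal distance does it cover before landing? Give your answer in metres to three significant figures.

109 m

With up positive and y = 0 at the ground: y(t) = 4.78 + (44.60) t − 4.905 t². Setting y = 0 and taking the positive root: t = [44.60 + √(44.60² + 2·9.81·4.78)] / 9.81 = (44.60 + 45.64) / 9.81 = 9.199 s.
Horizontal distance: R = vₓ t = 11.90 × 9.199 = 109.5 m.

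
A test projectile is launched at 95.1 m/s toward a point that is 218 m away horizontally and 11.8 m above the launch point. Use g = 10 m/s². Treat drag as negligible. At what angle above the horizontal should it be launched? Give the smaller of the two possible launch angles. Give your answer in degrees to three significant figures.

Trajectory: y = x tanθ − g x² (1 + tan²θ)/(2v₀²). With x = 218, y = 11.8, v₀ = 95.1, g = 10.0:
26.27 tan²θ − 218 tanθ + (38.07) = 0.
tanθ = [218 ± √(218² − 4 × 26.27 × (38.07))] / (2 × 26.27) = (218 ± 208.6) / 52.55, giving tanθ = 0.1785 or 8.119.
θ = 10.12° or 82.98°; the smaller is 10.12°.

10.1°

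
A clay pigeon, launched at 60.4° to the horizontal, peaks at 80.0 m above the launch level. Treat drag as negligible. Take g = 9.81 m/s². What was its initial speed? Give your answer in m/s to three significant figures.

45.6 m/s

At the peak v_y = 0, so v_y0 = √(2gH) = √(2 × 9.81 × 80.0) = 39.62 m/s.
v_y0 = v₀ sin θ ⇒ v₀ = 39.62 / sin 60.4° = 45.56 m/s.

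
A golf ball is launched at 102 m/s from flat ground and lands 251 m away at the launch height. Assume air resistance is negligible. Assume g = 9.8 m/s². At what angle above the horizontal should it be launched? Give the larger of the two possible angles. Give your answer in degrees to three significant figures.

Level-ground range R = v₀² sin(2θ)/g ⇒ sin(2θ) = gR/v₀² = 9.80 × 251 / 102² = 0.2364.
2θ = 13.68° or 180° − 13.68° = 166.3°, so θ = 6.838° or 83.16°.
The larger angle is 83.16°.

83.2°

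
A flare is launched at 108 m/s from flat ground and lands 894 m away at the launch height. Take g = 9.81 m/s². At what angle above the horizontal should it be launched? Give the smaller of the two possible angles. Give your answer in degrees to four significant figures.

24.38°

Level-ground range R = v₀² sin(2θ)/g ⇒ sin(2θ) = gR/v₀² = 9.81 × 894 / 108² = 0.7519.
2θ = 48.76° or 180° − 48.76° = 131.2°, so θ = 24.38° or 65.62°.
The smaller angle is 24.38°.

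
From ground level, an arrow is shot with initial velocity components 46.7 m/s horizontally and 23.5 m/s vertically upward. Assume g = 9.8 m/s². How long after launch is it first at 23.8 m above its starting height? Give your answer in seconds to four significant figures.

1.453 s

Set y = v_y0 t − ½ g t² = 23.8: 4.900 t² − 23.50 t + 23.8 = 0.
Quadratic formula: t = (23.50 ± √85.770) / 9.80 = (23.50 ± 9.261) / 9.80 → t = 1.453 s or 3.343 s.
The first (ascending) time is 1.453 s.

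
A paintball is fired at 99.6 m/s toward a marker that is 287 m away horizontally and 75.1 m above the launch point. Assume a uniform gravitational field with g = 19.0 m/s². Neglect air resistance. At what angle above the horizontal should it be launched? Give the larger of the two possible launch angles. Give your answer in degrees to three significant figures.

Trajectory: y = x tanθ − g x² (1 + tan²θ)/(2v₀²). With x = 287, y = 75.1, v₀ = 99.6, g = 19.0:
78.88 tan²θ − 287 tanθ + (154.0) = 0.
tanθ = [287 ± √(287² − 4 × 78.88 × (154.0))] / (2 × 78.88) = (287 ± 183.8) / 157.8, giving tanθ = 0.6541 or 2.984.
θ = 33.19° or 71.47°; the larger is 71.47°.

71.5°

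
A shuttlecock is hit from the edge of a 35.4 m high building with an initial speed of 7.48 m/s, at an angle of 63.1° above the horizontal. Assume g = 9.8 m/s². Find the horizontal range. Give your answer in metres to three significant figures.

11.7 m

vₓ = 7.480 cos 63.1° = 3.384 m/s; v_y0 = 7.480 sin 63.1° = 6.671 m/s.
With up positive and y = 0 at the ground: y(t) = 35.4 + (6.671) t − 4.900 t². Setting y = 0 and taking the positive root: t = [6.671 + √(6.671² + 2·9.80·35.4)] / 9.80 = (6.671 + 27.17) / 9.80 = 3.453 s.
Horizontal distance: R = vₓ t = 3.384 × 3.453 = 11.69 m.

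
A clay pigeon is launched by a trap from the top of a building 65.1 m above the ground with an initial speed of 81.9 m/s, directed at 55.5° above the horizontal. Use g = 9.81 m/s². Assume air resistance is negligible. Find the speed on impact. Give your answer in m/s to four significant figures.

Resolve: vₓ = 81.90 cos 55.5° = 46.39 m/s and v_y0 = 81.90 sin 55.5° = 67.50 m/s.
The projectile lands when y = 65.1 + (67.50) t − ½·9.81·t² = 0. Positive root: t = (67.50 + √(67.50² + 2·9.81·65.1)) / 9.81 = (67.50 + 76.37) / 9.81 = 14.67 s.
Vertical velocity at impact: v_y = v_y0 − g t = 67.50 − 9.81 × 14.67 = −76.37 m/s.
Speed: |v| = √(vₓ² + v_y²) = √(46.39² + 76.37²) = 89.36 m/s.

89.36 m/s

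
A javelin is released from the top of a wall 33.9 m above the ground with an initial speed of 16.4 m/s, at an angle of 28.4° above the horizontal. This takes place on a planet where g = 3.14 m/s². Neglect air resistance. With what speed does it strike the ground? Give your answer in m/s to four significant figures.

21.95 m/s

Resolve: vₓ = 16.40 cos 28.4° = 14.43 m/s and v_y0 = 16.40 sin 28.4° = 7.800 m/s.
With up positive and y = 0 at the ground: y(t) = 33.9 + (7.800) t − 1.570 t². Setting y = 0 and taking the positive root: t = [7.800 + √(7.800² + 2·3.14·33.9)] / 3.14 = (7.800 + 16.54) / 3.14 = 7.753 s.
Vertical velocity at impact: v_y = v_y0 − g t = 7.800 − 3.14 × 7.753 = −16.54 m/s.
Speed: |v| = √(vₓ² + v_y²) = √(14.43² + 16.54²) = 21.95 m/s.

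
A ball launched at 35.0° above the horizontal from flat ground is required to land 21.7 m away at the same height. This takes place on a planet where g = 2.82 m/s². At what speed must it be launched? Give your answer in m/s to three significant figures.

From R = (v₀² / g) sin 2θ: v₀ = √(gR / sin 2θ).
v₀ = √(2.82 × 21.7 / sin 70.00°) = √(61.19 / 0.9397) = √65.121 = 8.070 m/s.

8.07 m/s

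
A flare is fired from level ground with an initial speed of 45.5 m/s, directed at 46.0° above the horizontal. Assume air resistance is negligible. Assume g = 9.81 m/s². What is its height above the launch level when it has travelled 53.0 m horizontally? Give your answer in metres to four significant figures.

41.09 m

Components: vₓ = 45.50 cos 46.0° = 31.61 m/s, v_y0 = 45.50 sin 46.0° = 32.73 m/s.
At x = 53.0 m, t = x/vₓ = 53.0/31.61 = 1.677 s.
Height: y = v_y0 t − ½ g t² = 32.73 × 1.677 − 4.905 × 1.677² = 54.88 − 13.79 = 41.09 m.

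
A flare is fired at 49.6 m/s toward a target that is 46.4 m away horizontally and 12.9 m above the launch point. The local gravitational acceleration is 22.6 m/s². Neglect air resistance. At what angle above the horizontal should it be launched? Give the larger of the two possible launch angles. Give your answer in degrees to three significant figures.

Trajectory: y = x tanθ − g x² (1 + tan²θ)/(2v₀²). With x = 46.4, y = 12.9, v₀ = 49.6, g = 22.6:
9.889 tan²θ − 46.4 tanθ + (22.79) = 0.
tanθ = [46.4 ± √(46.4² − 4 × 9.889 × (22.79))] / (2 × 9.889) = (46.4 ± 35.38) / 19.78, giving tanθ = 0.5573 or 4.135.
θ = 29.13° or 76.40°; the larger is 76.40°.

76.4°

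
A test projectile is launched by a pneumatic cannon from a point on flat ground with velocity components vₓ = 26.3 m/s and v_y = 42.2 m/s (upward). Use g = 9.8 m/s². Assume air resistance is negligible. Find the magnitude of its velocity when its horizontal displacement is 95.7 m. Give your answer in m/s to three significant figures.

At x = 95.7 m, t = x/vₓ = 95.7/26.30 = 3.639 s.
Vertical velocity there: v_y = v_y0 − g t = 42.20 − 9.80 × 3.639 = 6.540 m/s.
Speed: √(vₓ² + v_y²) = √(26.30² + 6.540²) = 27.10 m/s.

27.1 m/s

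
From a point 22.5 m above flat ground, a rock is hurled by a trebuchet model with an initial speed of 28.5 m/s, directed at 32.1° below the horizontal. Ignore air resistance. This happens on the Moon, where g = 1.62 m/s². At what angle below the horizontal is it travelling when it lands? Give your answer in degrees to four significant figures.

35.76°

Resolve: vₓ = 28.50 cos 32.1° = 24.14 m/s and v_y0 = −15.14 m/s (downward).
The projectile lands when y = 22.5 + (−15.14) t − ½·1.62·t² = 0. Positive root: t = (−15.14 + √(15.14² + 2·1.62·22.5)) / 1.62 = (−15.14 + 17.39) / 1.62 = 1.383 s.
At impact: v_y = v_y0 − g t = −17.39 m/s; vₓ = 24.14 m/s.
Angle below horizontal: arctan(|v_y|/vₓ) = arctan(17.39/24.14) = 35.76°.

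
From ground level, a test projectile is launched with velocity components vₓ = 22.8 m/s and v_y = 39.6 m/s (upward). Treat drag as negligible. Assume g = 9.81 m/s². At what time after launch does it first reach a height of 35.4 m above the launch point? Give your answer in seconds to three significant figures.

Require v_y0 t − ½ g t² = 35.4, i.e. 4.905 t² − 39.60 t + 35.4 = 0.
Quadratic formula: t = (39.60 ± √873.61) / 9.81 = (39.60 ± 29.56) / 9.81 → t = 1.024 s or 7.050 s.
The first (ascending) time is 1.024 s.

1.02 s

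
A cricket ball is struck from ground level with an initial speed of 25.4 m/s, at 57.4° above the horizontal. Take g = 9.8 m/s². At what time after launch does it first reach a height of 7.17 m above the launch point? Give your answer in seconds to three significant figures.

0.366 s

vₓ = 25.40 cos 57.4° = 13.68 m/s; v_y0 = 25.40 sin 57.4° = 21.40 m/s.
Require v_y0 t − ½ g t² = 7.17, i.e. 4.900 t² − 21.40 t + 7.17 = 0.
Quadratic formula: t = (21.40 ± √317.35) / 9.80 = (21.40 ± 17.81) / 9.80 → t = 0.3657 s or 4.001 s.
The first (ascending) time is 0.3657 s.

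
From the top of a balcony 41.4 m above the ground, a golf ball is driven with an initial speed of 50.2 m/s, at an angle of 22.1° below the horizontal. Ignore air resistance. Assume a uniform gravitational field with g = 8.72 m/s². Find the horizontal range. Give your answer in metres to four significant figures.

Resolve: vₓ = 50.20 cos 22.1° = 46.51 m/s and v_y0 = −18.89 m/s (downward).
Vertical motion (up positive, ground at y = 0): 4.360 t² − (−18.89) t − 41.4 = 0, so t = (−18.89 + √(18.89² + 2·8.72·41.4)) / 8.72 = (−18.89 + 32.84) / 8.72 = 1.601 s.
Horizontal distance: R = vₓ t = 46.51 × 1.601 = 74.45 m.

74.45 m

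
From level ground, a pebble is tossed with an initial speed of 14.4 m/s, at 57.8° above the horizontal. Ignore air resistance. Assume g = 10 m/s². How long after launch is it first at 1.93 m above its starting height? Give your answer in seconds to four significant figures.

Horizontal component vₓ = 14.40 cos 57.8° = 7.673 m/s; vertical v_y0 = 14.40 sin 57.8° = 12.19 m/s.
Set y = v_y0 t − ½ g t² = 1.93: 5.000 t² − 12.19 t + 1.93 = 0.
t = [12.19 ± √(12.19² − 2·10.0·1.93)] / 10.0 = (12.19 ± 10.48) / 10.0, so t = 0.1703 s or t = 2.267 s.
The first (ascending) time is 0.1703 s.

0.1703 s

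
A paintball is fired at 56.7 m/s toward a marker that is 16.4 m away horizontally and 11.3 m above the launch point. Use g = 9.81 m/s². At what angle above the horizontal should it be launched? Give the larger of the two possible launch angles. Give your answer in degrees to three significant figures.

88.5°

Trajectory: y = x tanθ − g x² (1 + tan²θ)/(2v₀²). With x = 16.4, y = 11.3, v₀ = 56.7, g = 9.81:
0.4104 tan²θ − 16.4 tanθ + (11.71) = 0.
tanθ = [16.4 ± √(16.4² − 4 × 0.4104 × (11.71))] / (2 × 0.4104) = (16.4 ± 15.80) / 0.8207, giving tanθ = 0.7273 or 39.24.
θ = 36.03° or 88.54°; the larger is 88.54°.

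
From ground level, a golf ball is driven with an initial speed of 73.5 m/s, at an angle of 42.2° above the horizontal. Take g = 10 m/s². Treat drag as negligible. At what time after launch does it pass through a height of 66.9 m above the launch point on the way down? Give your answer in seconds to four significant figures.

Components: vₓ = 73.50 cos 42.2° = 54.45 m/s, v_y0 = 73.50 sin 42.2° = 49.37 m/s.
Height y(t) = 49.37 t − 5.000 t² = 66.9 gives 5.000 t² − 49.37 t + 66.9 = 0.
t = [49.37 ± √(49.37² − 2·10.0·66.9)] / 10.0 = (49.37 ± 33.16) / 10.0, so t = 1.621 s or t = 8.253 s.
The descending-branch root is 8.253 s.

8.253 s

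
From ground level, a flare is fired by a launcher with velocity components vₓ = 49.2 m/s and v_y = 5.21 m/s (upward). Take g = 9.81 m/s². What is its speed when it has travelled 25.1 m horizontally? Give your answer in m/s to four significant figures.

49.20 m/s

x = vₓ t ⇒ t = 25.1/49.20 = 0.5102 s.
Vertical velocity there: v_y = v_y0 − g t = 5.210 − 9.81 × 0.5102 = 0.2053 m/s.
Speed: √(vₓ² + v_y²) = √(49.20² + 0.2053²) = 49.20 m/s.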